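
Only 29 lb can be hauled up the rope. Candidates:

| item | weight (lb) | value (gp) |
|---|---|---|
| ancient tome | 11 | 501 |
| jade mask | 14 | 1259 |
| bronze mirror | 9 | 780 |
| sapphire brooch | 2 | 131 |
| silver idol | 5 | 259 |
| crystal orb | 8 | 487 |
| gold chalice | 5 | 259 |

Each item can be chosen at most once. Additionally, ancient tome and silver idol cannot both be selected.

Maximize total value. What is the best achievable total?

Density check — jade mask 89.93, bronze mirror 86.67, sapphire brooch 65.50, crystal orb 60.88 are the best per lb.
Taking the top-ratio items first gives jade mask + bronze mirror + sapphire brooch for 2170 (25 lb).
The 2 lb tied up in sapphire brooch is better spent on silver idol — total rises to 2298 (28 lb).
Jade mask + bronze mirror + gold chalice matches that 2298 at 28 lb; no feasible combination exceeds it.

2298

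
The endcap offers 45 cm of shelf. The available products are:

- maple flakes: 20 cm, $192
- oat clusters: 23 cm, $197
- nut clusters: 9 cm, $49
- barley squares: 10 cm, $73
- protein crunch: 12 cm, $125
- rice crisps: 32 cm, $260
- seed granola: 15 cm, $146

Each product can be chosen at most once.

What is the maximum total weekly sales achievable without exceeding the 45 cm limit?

411

Filling by ratio: barley squares + protein crunch + seed granola for 344, with 8 cm left unused.
Dropping protein crunch frees 12 cm; slotting in maple flakes (20 cm) lifts the total to 411 at 45 cm.
An exhaustive check of the 128 subsets confirms 411.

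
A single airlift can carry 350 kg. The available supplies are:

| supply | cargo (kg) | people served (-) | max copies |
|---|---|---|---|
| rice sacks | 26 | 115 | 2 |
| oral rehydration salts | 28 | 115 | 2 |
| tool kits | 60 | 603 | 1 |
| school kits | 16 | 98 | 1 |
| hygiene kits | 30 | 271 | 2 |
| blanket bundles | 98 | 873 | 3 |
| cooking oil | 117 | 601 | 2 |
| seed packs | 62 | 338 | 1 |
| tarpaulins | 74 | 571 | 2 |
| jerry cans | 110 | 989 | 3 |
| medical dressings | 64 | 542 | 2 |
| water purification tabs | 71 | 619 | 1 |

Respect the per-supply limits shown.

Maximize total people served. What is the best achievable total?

3162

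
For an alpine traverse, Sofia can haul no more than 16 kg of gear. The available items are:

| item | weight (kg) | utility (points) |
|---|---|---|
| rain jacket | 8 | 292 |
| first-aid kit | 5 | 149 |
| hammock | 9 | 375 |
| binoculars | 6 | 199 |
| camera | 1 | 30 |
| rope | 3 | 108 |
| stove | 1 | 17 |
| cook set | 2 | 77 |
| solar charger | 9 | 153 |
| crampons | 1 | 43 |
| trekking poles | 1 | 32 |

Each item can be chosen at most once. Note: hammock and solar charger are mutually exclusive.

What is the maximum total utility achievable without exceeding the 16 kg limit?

Density check — crampons 43.00, hammock 41.67, cook set 38.50 are the best per kg.
The ratio ordering already packs tightly: hammock + rope + cook set + crampons + trekking poles, 16 kg, 635.

635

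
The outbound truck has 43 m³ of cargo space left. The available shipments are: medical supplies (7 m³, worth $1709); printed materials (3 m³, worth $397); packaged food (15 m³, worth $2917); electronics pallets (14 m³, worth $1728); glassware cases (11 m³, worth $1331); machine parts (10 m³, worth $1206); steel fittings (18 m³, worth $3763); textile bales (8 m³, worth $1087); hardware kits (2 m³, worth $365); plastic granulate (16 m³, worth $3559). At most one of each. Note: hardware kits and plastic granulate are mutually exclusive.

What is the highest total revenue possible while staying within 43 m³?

Best packing: medical supplies + steel fittings + plastic granulate — 41 m³, 9031 total.

9031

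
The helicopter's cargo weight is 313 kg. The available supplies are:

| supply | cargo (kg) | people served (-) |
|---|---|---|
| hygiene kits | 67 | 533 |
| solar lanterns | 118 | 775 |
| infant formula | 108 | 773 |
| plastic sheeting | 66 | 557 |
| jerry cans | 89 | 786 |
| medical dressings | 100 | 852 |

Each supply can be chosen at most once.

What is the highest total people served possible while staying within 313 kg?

2413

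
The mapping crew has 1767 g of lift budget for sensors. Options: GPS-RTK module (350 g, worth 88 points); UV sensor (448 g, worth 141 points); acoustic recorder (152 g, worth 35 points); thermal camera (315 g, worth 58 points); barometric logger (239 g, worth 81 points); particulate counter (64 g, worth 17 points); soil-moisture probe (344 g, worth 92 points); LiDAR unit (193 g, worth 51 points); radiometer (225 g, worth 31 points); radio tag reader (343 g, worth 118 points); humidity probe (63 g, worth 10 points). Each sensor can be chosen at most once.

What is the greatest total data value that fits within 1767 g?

A density-first pass picks UV sensor + barometric logger + particulate counter + soil-moisture probe + LiDAR unit + radio tag reader + humidity probe — 510 at 1694 g.
Dropping particulate counter and LiDAR unit and humidity probe frees 320 g; slotting in GPS-RTK module (350 g) lifts the total to 520 at 1724 g.
Next best is UV sensor + acoustic recorder + barometric logger + soil-moisture probe + LiDAR unit + radio tag reader at 518 (1719 g) — short by 2.

520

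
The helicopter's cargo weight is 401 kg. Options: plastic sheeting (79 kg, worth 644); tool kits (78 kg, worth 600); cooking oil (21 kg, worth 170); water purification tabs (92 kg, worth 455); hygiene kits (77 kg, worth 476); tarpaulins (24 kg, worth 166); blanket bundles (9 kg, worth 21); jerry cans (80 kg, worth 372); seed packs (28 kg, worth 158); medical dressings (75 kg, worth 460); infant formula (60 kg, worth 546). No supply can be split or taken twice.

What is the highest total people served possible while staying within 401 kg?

Taking the top-ratio supplies first gives plastic sheeting + tool kits + cooking oil + hygiene kits + tarpaulins + blanket bundles + seed packs + infant formula for 2781 (376 kg).
The 52 kg tied up in tarpaulins and seed packs is better spent on medical dressings — total rises to 2917 (399 kg).
Every other selection either busts 401 kg or fails to beat 2917.

2917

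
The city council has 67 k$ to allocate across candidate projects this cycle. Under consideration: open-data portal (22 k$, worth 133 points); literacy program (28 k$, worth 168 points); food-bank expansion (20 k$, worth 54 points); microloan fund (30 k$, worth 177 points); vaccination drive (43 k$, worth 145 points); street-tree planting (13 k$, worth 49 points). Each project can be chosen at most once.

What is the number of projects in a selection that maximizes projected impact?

Optimal total is 359.
For example open-data portal + microloan fund + street-tree planting achieves it, using 65 k$.
Any selection reaching 359 contains exactly 3 projects.

3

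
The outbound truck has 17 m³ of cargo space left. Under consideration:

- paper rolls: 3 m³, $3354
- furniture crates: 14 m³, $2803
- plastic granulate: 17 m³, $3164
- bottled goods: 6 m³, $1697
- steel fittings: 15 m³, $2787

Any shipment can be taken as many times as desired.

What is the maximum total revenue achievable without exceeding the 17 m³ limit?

16770

The ratio ordering already packs tightly: 5×paper rolls, 15 m³, 16770.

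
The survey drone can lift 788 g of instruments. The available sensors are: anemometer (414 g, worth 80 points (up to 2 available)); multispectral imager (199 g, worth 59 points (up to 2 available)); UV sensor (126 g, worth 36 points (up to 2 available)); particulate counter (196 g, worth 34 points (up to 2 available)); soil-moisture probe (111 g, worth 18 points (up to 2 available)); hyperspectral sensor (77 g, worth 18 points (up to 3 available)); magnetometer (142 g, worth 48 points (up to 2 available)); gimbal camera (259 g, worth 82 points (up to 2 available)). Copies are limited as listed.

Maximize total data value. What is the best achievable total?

A density-first pass picks multispectral imager + 2×magnetometer + gimbal camera — 237 at 742 g.
Replace multispectral imager and magnetometer with UV sensor + gimbal camera: the trade gains 11 net, giving 248 at 786 g.

248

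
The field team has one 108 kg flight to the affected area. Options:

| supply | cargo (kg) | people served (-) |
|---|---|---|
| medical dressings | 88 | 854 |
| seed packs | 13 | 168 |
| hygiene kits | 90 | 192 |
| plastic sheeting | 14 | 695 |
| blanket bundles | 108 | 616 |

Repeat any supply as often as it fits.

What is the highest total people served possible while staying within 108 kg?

4865

Best packing: 7×plastic sheeting — 98 kg, 4865 total.
That's the maximum — no swap from here does better than 4865.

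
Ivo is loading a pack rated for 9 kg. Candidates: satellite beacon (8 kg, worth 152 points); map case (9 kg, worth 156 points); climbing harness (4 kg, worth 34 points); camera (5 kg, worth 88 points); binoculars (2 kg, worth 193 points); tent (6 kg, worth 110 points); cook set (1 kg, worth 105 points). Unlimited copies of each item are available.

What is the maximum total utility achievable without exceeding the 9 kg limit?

The ratio ordering already packs tightly: 9×cook set, 9 kg, 945.

945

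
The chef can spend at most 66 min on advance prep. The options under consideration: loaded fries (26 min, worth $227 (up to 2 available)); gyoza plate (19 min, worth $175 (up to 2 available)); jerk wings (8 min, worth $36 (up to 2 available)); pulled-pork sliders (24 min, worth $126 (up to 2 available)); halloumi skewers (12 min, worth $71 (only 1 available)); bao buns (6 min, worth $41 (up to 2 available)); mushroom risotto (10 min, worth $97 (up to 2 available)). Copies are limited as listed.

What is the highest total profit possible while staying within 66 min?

596

By profit per min: mushroom risotto 9.70, gyoza plate 9.21, loaded fries 8.73 lead.
A density-first pass picks 2×gyoza plate + bao buns + 2×mushroom risotto — 585 at 64 min.
Dropping gyoza plate and bao buns frees 25 min; slotting in loaded fries (26 min) lifts the total to 596 at 65 min.
That's the maximum — no swap from here does better than 596.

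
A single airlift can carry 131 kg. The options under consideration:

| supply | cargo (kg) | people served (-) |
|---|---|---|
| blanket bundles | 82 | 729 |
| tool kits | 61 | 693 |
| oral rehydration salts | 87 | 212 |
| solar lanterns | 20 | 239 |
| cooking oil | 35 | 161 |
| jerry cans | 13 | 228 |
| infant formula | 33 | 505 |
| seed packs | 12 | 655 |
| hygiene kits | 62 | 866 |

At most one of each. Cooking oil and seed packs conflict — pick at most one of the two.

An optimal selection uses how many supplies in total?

4

Best achievable people served is 2265.
solar lanterns + infant formula + seed packs + hygiene kits hits 2265 at 127 kg.
All optima have 4 supplies.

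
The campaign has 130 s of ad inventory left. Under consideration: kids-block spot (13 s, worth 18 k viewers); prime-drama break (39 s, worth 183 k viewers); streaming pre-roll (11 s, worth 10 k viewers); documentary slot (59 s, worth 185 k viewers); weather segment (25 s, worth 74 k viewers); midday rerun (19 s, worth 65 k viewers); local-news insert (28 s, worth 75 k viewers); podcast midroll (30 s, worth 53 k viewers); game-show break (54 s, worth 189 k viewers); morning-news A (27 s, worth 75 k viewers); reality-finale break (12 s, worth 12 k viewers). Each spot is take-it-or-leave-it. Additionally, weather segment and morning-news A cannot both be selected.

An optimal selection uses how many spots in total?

4

Best achievable expected reach is 458.
One optimal bundle: prime-drama break + weather segment + game-show break + reality-finale break (130 s).
Any selection reaching 458 contains exactly 4 spots.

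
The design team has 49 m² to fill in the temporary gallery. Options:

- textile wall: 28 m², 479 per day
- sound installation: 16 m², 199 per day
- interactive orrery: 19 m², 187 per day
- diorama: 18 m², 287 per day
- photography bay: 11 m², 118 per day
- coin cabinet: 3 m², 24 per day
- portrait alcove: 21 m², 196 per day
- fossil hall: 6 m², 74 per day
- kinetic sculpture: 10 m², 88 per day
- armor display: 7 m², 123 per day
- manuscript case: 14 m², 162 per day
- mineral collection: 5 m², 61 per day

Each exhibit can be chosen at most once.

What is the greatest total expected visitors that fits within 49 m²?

790

Ranking by ratio (expected visitors/m²): armor display 17.57, textile wall 17.11, diorama 15.94.
A density-first pass picks textile wall + coin cabinet + fossil hall + armor display + mineral collection — 761 at 49 m².
Replace fossil hall and armor display and mineral collection with diorama: the trade gains 29 net, giving 790 at 49 m².
Next best is textile wall + diorama at 766 (46 m²) — short by 24.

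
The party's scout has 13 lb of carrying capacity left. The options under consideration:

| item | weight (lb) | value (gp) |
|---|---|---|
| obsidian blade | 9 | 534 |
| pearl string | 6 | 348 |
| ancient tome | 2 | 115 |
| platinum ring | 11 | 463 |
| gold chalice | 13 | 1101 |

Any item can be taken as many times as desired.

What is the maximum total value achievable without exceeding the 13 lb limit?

1101

The ratio ordering already packs tightly: gold chalice, 13 lb, 1101.
That's the maximum — no swap from here does better than 1101.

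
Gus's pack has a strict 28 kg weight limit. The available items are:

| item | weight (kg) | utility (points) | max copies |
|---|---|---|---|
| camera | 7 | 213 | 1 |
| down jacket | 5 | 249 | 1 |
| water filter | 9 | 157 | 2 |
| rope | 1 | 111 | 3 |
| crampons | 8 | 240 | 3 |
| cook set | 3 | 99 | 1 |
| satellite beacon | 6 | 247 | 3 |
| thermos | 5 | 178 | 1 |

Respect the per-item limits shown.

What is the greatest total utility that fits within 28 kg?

1353

Filling by ratio: down jacket + 3×rope + 3×satellite beacon for 1323, with 2 kg left unused.
Dropping satellite beacon frees 6 kg; slotting in cook set + thermos (8 kg) lifts the total to 1353 at 28 kg.
That's the maximum — no swap from here does better than 1353.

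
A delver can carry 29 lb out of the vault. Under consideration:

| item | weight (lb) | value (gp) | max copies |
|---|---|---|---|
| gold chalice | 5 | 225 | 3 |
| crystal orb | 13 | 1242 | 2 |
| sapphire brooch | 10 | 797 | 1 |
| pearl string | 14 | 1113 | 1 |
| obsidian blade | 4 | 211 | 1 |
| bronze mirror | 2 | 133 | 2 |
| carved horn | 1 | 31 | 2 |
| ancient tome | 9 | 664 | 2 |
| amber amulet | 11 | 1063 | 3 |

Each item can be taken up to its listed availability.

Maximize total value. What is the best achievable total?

2648

Greedy by ratio would take 2×bronze mirror + 2×carved horn + 2×amber amulet: 28 lb used, total 2454.
The 25 lb tied up in bronze mirror and carved horn and 2×amber amulet is better spent on 2×crystal orb — total rises to 2648 (29 lb).
No other feasible combination exceeds 2648.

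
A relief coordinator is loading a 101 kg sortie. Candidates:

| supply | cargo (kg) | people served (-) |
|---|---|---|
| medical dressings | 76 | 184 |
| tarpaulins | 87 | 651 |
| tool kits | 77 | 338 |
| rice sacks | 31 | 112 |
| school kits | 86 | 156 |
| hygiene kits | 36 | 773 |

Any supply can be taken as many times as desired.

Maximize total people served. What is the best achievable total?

1546

By people served per kg: hygiene kits 21.47, tarpaulins 7.48, tool kits 4.39, rice sacks 3.61 lead.
2×hygiene kits uses 72 of the 101 kg and totals 1546.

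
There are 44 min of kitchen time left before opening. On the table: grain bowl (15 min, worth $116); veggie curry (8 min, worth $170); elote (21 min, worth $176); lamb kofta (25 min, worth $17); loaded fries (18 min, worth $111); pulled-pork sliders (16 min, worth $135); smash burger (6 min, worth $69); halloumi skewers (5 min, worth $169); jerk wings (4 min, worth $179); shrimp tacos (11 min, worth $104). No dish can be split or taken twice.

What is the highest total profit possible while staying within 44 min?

The ratio heuristic lands on veggie curry + smash burger + halloumi skewers + jerk wings + shrimp tacos (691) but leaves 10 min idle.
Replace shrimp tacos with elote: the trade gains 72 net, giving 763 at 44 min.
Runner-up veggie curry + pulled-pork sliders + halloumi skewers + jerk wings + shrimp tacos tops out at 757.

763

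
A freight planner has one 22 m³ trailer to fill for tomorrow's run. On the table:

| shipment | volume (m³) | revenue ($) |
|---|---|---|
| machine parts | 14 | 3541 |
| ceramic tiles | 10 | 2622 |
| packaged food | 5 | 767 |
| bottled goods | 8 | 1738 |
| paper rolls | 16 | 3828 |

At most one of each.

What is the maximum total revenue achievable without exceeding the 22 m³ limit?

5279

Taking the top-ratio shipments first gives ceramic tiles + bottled goods for 4360 (18 m³).
The 10 m³ tied up in ceramic tiles is better spent on machine parts — total rises to 5279 (22 m³).
The closest alternative, packaged food + paper rolls, reaches only 4595.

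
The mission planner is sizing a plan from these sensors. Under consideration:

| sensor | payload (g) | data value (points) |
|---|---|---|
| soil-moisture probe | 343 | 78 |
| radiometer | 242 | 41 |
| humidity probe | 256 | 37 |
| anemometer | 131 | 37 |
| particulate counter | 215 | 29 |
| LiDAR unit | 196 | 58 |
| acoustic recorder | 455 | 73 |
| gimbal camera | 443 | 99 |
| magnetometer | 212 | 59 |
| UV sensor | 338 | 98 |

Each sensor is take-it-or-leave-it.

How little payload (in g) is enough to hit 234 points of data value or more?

Need the lightest bundle worth ≥ 234.
Taking soil-moisture probe + LiDAR unit + UV sensor gives 234 (≥ 234) for 877 g.
No combination under 877 g hits 234.

877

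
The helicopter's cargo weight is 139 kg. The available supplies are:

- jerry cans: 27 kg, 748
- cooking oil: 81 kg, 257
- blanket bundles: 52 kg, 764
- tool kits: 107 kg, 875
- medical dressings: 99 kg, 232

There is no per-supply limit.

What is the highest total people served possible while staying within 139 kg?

5×jerry cans uses 135 of the 139 kg and totals 3740.
Every other selection either busts 139 kg or fails to beat 3740.

3740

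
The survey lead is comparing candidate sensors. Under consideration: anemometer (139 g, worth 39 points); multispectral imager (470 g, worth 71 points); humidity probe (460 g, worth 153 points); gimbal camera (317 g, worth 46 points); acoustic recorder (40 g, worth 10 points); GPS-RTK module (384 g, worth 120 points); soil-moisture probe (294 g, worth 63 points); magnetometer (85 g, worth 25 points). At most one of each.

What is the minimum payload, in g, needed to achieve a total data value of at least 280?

884

Look for the lowest-payload combination reaching 280.
humidity probe + acoustic recorder + GPS-RTK module: 283 data value at 884 g.
Any bundle with less than 884 g falls short of 280.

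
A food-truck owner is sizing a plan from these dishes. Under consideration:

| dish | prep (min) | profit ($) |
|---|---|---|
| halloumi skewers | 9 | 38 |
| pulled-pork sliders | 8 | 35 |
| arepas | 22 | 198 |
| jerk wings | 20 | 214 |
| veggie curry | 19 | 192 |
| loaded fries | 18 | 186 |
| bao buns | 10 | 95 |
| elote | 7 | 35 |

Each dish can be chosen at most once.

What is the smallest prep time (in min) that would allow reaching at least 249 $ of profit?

27

Need the lightest bundle worth ≥ 249.
jerk wings + elote reaches 249 using 27 min.
Below 27 min the best achievable stays under 249.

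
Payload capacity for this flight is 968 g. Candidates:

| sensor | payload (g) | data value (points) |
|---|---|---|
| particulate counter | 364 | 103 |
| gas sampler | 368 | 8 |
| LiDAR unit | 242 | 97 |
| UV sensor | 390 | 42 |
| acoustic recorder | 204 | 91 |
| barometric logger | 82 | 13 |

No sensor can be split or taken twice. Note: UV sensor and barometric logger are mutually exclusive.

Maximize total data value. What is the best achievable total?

By data value per g: acoustic recorder 0.45, LiDAR unit 0.40, particulate counter 0.28, barometric logger 0.16 lead.
Particulate counter + LiDAR unit + acoustic recorder + barometric logger uses 892 of the 968 g and totals 304.
Next best is particulate counter + LiDAR unit + acoustic recorder at 291 (810 g) — short by 13.

304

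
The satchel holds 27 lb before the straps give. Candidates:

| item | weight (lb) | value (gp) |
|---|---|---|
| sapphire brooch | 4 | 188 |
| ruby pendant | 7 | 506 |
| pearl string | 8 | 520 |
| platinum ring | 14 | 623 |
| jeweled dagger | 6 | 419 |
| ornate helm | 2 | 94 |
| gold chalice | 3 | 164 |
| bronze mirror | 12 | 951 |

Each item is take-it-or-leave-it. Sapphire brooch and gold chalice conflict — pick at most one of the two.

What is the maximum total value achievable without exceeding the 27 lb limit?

By value per lb: bronze mirror 79.25, ruby pendant 72.29, jeweled dagger 69.83, pearl string 65.00 lead.
A density-first pass picks ruby pendant + jeweled dagger + ornate helm + bronze mirror — 1970 at 27 lb.
Dropping jeweled dagger and ornate helm frees 8 lb; slotting in pearl string (8 lb) lifts the total to 1977 at 27 lb.

1977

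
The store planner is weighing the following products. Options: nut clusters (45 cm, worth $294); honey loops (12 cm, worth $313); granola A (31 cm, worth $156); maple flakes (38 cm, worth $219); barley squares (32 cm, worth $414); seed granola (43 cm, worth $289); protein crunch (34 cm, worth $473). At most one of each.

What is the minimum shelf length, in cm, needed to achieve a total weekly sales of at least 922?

77

Look for the lowest-shelf combination reaching 922.
Taking honey loops + granola A + protein crunch gives 942 (≥ 922) for 77 cm.
Any bundle with less than 77 cm falls short of 922.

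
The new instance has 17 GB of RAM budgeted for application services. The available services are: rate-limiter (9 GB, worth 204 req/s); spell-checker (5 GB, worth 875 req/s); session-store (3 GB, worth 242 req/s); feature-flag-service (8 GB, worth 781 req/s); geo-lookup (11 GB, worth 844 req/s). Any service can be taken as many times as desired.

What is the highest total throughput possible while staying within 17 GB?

By throughput per GB: spell-checker 175.00, feature-flag-service 97.62, session-store 80.67 lead.
Best packing: 3×spell-checker — 15 GB, 2625 total.

2625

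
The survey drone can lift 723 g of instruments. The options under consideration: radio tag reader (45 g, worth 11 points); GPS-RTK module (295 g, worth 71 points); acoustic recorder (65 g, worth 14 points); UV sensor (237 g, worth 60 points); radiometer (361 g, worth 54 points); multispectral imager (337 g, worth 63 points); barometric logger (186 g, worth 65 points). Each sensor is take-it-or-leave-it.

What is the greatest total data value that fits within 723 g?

196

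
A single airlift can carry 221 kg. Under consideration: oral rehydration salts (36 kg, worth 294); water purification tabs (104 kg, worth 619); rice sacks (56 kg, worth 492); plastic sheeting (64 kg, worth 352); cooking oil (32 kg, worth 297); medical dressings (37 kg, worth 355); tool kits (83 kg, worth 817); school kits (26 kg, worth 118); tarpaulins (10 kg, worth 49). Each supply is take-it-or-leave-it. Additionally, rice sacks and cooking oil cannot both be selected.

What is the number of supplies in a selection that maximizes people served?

4

Best achievable people served is 1958.
For example oral rehydration salts + rice sacks + medical dressings + tool kits achieves it, using 212 kg.
All optima have 4 supplies.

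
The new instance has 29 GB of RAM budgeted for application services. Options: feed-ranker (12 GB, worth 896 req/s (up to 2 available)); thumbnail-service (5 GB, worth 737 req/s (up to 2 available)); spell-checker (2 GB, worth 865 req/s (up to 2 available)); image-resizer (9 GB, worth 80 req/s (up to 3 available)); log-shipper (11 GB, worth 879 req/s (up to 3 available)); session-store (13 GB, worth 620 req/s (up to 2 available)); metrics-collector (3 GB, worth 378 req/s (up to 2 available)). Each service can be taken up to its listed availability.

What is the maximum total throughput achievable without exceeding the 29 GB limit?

By throughput per GB: spell-checker 432.50, thumbnail-service 147.40, metrics-collector 126.00 lead.
Taking the top-ratio services first gives 2×thumbnail-service + 2×spell-checker + image-resizer + 2×metrics-collector for 4040 (29 GB).
The 12 GB tied up in image-resizer and metrics-collector is better spent on feed-ranker — total rises to 4478 (29 GB).
Every other selection either busts 29 GB or exceeds an availability limit or fails to beat 4478.

4478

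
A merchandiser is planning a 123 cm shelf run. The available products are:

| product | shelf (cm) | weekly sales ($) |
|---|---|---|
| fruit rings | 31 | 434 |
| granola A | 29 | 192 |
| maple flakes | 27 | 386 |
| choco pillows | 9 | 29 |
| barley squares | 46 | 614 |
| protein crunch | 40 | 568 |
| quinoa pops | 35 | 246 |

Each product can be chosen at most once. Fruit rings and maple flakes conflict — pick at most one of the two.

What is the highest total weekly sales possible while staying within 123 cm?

1616

Best packing: fruit rings + barley squares + protein crunch — 117 cm, 1616 total.
That's the maximum — no feasible swap from here does better than 1616.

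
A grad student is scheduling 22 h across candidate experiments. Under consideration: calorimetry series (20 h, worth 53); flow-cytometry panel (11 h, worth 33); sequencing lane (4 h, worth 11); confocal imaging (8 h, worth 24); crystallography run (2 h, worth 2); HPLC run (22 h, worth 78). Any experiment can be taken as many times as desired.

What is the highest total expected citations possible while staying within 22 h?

78

Best packing: HPLC run — 22 h, 78 total.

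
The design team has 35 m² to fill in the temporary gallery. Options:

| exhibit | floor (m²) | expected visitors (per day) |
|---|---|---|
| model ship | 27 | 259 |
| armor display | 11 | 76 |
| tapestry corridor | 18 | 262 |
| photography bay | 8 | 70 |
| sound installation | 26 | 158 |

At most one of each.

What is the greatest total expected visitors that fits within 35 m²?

338

Ranking by ratio (expected visitors/m²): tapestry corridor 14.56, model ship 9.59, photography bay 8.75.
The ratio heuristic lands on tapestry corridor + photography bay (332) but leaves 9 m² idle.
Dropping photography bay frees 8 m²; slotting in armor display (11 m²) lifts the total to 338 at 29 m².
Every other selection either busts 35 m² or fails to beat 338.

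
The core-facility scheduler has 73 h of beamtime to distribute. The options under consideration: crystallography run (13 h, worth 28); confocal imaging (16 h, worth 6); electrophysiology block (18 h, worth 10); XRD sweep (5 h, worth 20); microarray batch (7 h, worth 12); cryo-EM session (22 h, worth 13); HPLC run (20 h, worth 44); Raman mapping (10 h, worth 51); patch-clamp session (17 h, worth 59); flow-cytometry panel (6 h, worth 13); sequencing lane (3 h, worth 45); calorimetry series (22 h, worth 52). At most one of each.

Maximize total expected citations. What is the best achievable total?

Filling by ratio: XRD sweep + microarray batch + Raman mapping + patch-clamp session + flow-cytometry panel + sequencing lane + calorimetry series for 252, with 3 h left unused.
Replace microarray batch and flow-cytometry panel with crystallography run: the trade gains 3 net, giving 255 at 70 h.
Next best is XRD sweep + microarray batch + Raman mapping + patch-clamp session + flow-cytometry panel + sequencing lane + calorimetry series at 252 (70 h) — short by 3.

255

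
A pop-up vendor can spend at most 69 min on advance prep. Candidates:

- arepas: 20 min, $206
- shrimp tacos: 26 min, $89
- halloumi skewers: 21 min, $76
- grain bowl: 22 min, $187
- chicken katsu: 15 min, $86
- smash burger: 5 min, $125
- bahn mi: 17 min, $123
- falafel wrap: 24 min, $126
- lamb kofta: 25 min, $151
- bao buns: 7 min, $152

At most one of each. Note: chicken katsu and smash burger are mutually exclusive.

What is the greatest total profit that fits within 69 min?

670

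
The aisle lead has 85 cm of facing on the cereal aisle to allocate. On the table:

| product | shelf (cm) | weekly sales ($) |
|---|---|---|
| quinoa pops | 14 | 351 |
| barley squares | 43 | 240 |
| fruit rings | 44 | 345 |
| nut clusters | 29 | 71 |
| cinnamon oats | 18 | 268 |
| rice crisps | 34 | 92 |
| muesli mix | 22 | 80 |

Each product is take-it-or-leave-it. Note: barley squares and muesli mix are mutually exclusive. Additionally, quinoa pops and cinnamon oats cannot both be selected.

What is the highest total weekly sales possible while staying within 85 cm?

776

Taking quinoa pops + fruit rings + muesli mix: 80 cm used, 776 in weekly sales.
Runner-up quinoa pops + fruit rings tops out at 696.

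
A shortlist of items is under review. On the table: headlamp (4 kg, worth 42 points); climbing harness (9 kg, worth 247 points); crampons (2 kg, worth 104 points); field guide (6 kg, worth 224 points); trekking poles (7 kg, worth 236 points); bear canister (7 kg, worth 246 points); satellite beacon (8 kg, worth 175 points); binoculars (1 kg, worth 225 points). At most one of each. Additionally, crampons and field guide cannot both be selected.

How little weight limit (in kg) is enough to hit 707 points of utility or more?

15

Minimise kg subject to total utility ≥ 707.
trekking poles + bear canister + binoculars reaches 707 using 15 kg.
No combination under 15 kg hits 707.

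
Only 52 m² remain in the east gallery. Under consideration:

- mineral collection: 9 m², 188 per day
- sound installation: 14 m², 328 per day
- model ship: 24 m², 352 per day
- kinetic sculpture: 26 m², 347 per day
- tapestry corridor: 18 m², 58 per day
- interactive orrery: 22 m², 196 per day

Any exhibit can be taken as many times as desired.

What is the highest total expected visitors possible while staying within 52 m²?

1172

The ratio ordering already packs tightly: mineral collection + 3×sound installation, 51 m², 1172.
The spare 1 m² is too small for any remaining exhibit, and no exchange beats 1172.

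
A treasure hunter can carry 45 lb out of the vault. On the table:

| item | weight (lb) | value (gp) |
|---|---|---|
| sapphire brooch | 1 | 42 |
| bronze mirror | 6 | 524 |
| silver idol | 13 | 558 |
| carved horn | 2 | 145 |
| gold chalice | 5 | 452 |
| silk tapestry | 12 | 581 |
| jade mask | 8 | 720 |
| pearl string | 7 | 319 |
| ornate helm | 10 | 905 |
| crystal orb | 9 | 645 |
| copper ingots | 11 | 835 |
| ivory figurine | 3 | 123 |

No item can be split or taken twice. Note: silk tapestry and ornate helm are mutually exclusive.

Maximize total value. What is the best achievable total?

3704

Ranking by ratio (value/lb): ornate helm 90.50, gold chalice 90.40, jade mask 90.00.
Taking the top-ratio items first gives sapphire brooch + bronze mirror + carved horn + gold chalice + jade mask + ornate helm + copper ingots for 3623 (43 lb).
Dropping sapphire brooch frees 1 lb; slotting in ivory figurine (3 lb) lifts the total to 3704 at 45 lb.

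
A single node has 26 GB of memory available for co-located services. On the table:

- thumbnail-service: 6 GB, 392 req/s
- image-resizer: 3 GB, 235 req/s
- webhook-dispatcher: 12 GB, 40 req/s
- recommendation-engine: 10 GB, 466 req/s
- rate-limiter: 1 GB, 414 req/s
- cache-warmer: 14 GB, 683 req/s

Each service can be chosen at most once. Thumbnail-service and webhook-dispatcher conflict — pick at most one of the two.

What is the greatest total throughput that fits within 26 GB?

1724

Density check — rate-limiter 414.00, image-resizer 78.33, thumbnail-service 65.33 are the best per GB.
Thumbnail-service + image-resizer + rate-limiter + cache-warmer uses 24 of the 26 GB and totals 1724.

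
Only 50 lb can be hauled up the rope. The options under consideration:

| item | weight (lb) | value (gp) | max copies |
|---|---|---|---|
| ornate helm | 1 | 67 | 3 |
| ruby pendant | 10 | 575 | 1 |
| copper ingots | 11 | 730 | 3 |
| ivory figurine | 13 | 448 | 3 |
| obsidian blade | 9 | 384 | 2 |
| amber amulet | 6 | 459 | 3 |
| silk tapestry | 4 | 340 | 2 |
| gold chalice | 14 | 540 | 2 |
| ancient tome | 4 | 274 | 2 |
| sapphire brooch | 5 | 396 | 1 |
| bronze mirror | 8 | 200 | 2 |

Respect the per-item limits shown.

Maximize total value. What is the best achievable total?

3731

Density check — silk tapestry 85.00, sapphire brooch 79.20, amber amulet 76.50 are the best per lb.
Greedy by ratio would take 3×ornate helm + 3×amber amulet + 2×silk tapestry + 2×ancient tome + sapphire brooch + bronze mirror: 50 lb used, total 3402.
Replace 3×ornate helm and bronze mirror with copper ingots: the trade gains 329 net, giving 3731 at 50 lb.
No other feasible combination exceeds 3731.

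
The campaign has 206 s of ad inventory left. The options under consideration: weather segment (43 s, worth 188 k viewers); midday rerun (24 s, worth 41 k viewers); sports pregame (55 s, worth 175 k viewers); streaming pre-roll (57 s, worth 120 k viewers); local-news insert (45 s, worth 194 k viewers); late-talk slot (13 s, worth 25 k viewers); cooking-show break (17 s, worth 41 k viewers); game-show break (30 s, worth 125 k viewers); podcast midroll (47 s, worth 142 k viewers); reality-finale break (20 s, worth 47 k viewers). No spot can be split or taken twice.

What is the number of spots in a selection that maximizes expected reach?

Optimal total is 754.
weather segment + sports pregame + local-news insert + late-talk slot + game-show break + reality-finale break hits 754 at 206 s.
Every optimal selection uses 6 spots.

6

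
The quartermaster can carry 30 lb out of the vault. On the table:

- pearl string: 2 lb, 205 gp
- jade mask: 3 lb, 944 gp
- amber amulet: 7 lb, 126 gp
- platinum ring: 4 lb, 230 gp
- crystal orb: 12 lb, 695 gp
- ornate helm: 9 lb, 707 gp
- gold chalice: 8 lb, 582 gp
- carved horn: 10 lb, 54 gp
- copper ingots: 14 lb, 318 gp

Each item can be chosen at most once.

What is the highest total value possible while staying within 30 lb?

2781

Density check — jade mask 314.67, pearl string 102.50, ornate helm 78.56, gold chalice 72.75 are the best per lb.
Filling by ratio: pearl string + jade mask + platinum ring + ornate helm + gold chalice for 2668, with 4 lb left unused.
The 8 lb tied up in gold chalice is better spent on crystal orb — total rises to 2781 (30 lb).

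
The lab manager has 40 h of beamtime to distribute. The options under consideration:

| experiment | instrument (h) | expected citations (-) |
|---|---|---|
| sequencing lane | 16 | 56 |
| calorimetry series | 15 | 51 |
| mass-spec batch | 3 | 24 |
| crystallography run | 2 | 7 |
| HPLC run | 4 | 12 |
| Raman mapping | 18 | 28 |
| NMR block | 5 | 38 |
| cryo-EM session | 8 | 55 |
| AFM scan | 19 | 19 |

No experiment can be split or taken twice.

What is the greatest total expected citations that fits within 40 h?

Sequencing lane + mass-spec batch + crystallography run + HPLC run + NMR block + cryo-EM session uses 38 of the 40 h and totals 192.

192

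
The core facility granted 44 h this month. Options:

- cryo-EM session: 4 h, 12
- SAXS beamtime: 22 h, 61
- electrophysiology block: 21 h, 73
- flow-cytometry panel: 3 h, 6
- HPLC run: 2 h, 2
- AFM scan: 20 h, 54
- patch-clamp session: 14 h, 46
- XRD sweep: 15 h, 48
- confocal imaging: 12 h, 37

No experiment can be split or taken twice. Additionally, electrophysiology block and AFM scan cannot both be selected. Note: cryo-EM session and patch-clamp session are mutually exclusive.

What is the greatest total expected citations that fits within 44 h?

139

Best packing: cryo-EM session + electrophysiology block + flow-cytometry panel + XRD sweep — 43 h, 139 total.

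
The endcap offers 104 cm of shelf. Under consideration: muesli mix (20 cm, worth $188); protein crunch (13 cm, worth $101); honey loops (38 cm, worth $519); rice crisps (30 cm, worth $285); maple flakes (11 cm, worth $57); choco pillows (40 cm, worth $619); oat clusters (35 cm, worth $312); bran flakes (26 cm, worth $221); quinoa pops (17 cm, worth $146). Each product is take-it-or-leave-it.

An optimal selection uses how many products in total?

3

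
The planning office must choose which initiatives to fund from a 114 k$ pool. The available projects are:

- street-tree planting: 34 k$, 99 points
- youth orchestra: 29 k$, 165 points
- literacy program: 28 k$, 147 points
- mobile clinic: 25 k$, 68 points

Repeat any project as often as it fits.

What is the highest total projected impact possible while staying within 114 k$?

624

The ratio heuristic lands on 3×youth orchestra + mobile clinic (563) but leaves 2 k$ idle.
The 54 k$ tied up in youth orchestra and mobile clinic is better spent on 2×literacy program — total rises to 624 (114 k$).
That's the maximum — no swap from here does better than 624.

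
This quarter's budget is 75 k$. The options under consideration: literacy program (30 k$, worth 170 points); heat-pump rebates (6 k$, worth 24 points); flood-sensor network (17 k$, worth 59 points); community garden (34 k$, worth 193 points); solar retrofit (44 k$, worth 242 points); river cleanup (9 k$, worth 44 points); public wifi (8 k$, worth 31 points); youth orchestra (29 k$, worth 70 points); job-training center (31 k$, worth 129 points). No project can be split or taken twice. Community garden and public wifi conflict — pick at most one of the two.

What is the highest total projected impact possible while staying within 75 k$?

412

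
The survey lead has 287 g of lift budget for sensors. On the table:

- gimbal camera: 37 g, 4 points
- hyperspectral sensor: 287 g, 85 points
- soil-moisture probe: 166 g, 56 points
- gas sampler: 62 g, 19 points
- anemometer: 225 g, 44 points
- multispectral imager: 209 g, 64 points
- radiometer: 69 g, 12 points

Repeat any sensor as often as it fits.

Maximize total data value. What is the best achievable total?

85

Ranking by ratio (data value/g): soil-moisture probe 0.34, gas sampler 0.31, multispectral imager 0.31, hyperspectral sensor 0.30.
The ratio heuristic lands on gimbal camera + soil-moisture probe + gas sampler (79) but leaves 22 g idle.
Replace gimbal camera and soil-moisture probe and gas sampler with hyperspectral sensor: the trade gains 6 net, giving 85 at 287 g.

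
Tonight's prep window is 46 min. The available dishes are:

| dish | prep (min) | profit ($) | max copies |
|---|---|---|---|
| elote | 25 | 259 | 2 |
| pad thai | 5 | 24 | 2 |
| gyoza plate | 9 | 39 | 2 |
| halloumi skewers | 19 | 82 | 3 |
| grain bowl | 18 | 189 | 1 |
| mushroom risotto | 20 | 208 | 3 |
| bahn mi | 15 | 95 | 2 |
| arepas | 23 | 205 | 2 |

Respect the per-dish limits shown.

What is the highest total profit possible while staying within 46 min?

467

By profit per min: grain bowl 10.50, mushroom risotto 10.40, elote 10.36, arepas 8.91 lead.
Greedy by ratio would take pad thai + grain bowl + mushroom risotto: 43 min used, total 421.
Replace pad thai and grain bowl with elote: the trade gains 46 net, giving 467 at 45 min.
Every other selection either busts 46 min or exceeds an availability limit or fails to beat 467.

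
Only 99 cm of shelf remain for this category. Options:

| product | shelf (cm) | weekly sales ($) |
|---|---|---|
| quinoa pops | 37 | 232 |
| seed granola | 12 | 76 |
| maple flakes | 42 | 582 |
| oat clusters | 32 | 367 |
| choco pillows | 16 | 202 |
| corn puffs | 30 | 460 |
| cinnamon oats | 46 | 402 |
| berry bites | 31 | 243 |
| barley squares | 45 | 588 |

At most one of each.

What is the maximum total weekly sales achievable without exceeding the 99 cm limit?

Taking the top-ratio products first gives maple flakes + choco pillows + corn puffs for 1244 (88 cm).
Replace maple flakes with barley squares: the trade gains 6 net, giving 1250 at 91 cm.
No other feasible combination exceeds 1250.

1250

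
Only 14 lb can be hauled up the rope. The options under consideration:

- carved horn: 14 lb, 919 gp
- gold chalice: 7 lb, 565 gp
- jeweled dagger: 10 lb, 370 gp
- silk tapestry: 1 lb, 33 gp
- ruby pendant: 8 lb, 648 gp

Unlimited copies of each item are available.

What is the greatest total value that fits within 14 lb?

1130

A density-first pass picks 6×silk tapestry + ruby pendant — 846 at 14 lb.
Replace 6×silk tapestry and ruby pendant with 2×gold chalice: the trade gains 284 net, giving 1130 at 14 lb.
Nothing else within 14 lb beats 1130.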